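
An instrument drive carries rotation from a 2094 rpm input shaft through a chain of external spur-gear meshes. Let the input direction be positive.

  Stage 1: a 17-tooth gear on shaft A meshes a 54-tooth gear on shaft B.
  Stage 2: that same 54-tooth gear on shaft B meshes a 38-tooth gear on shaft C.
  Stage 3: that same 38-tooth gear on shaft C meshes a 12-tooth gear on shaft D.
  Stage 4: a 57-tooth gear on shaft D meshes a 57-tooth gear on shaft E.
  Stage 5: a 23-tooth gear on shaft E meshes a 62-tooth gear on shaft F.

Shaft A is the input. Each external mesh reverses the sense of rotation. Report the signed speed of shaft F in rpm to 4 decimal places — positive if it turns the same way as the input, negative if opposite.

Stage 1 [17T→54T]: ω = 2094.0000×17/54 = 659.2222 rpm, dir flips to −; running = −659.2222
Stage 2 [54T→38T]: ω = 659.2222×54/38 = 936.7895 rpm, dir flips to +; running = +936.7895
Stage 3 [38T→12T]: ω = 936.7895×38/12 = 2966.5000 rpm, dir flips to −; running = −2966.5000
Stage 4 [57T→57T]: ω = 2966.5000×57/57 = 2966.5000 rpm, dir flips to +; running = +2966.5000
Stage 5 [23T→62T]: ω = 2966.5000×23/62 = 1100.4758 rpm, dir flips to −; running = −1100.4758

-1100.4758 rpm (opposite to input, |ω| = 1100.4758 rpm)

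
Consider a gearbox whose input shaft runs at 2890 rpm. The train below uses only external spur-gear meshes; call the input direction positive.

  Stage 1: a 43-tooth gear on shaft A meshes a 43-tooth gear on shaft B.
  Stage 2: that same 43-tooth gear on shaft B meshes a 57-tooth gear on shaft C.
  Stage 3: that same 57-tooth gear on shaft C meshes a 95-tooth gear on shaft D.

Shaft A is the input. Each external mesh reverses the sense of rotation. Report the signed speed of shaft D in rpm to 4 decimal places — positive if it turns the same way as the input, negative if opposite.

Stage 1 [43T→43T]: ω = 2890.0000×43/43 = 2890.0000 rpm, dir flips to −; running = −2890.0000
Stage 2 [43T→57T]: ω = 2890.0000×43/57 = 2180.1754 rpm, dir flips to +; running = +2180.1754
Stage 3 [57T→95T]: ω = 2180.1754×57/95 = 1308.1053 rpm, dir flips to −; running = −1308.1053

-1308.1053 rpm (opposite to input, |ω| = 1308.1053 rpm)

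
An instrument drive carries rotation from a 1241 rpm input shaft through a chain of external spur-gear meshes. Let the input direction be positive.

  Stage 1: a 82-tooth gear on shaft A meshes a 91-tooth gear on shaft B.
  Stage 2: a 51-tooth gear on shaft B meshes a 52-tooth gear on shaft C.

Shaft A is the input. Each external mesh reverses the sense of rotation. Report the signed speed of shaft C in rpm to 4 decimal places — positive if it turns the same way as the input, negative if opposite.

+1096.7587 rpm (same as input, |ω| = 1096.7587 rpm)

Stage 1 [82T→91T]: ω = 1241.0000×82/91 = 1118.2637 rpm, dir flips to −; running = −1118.2637
Stage 2 [51T→52T]: ω = 1118.2637×51/52 = 1096.7587 rpm, dir flips to +; running = +1096.7587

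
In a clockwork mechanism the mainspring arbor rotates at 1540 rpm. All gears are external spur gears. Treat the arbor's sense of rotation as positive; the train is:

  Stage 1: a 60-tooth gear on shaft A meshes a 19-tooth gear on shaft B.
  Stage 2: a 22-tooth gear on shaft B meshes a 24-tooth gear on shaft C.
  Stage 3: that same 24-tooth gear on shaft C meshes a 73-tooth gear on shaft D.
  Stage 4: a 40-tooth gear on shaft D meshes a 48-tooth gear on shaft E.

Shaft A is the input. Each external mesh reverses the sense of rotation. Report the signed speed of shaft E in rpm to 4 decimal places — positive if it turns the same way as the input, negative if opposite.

+1221.3410 rpm (same as input, |ω| = 1221.3410 rpm)

Stage 1 [60T→19T]: ω = 1540.0000×60/19 = 4863.1579 rpm, dir flips to −; running = −4863.1579
Stage 2 [22T→24T]: ω = 4863.1579×22/24 = 4457.8947 rpm, dir flips to +; running = +4457.8947
Stage 3 [24T→73T]: ω = 4457.8947×24/73 = 1465.6092 rpm, dir flips to −; running = −1465.6092
Stage 4 [40T→48T]: ω = 1465.6092×40/48 = 1221.3410 rpm, dir flips to +; running = +1221.3410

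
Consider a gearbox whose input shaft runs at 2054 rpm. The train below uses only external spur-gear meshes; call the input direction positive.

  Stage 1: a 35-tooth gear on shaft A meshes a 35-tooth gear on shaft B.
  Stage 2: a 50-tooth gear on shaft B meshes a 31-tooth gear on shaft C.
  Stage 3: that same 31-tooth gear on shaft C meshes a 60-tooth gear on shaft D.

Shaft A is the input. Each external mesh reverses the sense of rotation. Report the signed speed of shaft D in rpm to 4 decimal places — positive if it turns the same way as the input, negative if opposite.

-1711.6667 rpm (opposite to input, |ω| = 1711.6667 rpm)

Stage 1 [35T→35T]: ω = 2054.0000×35/35 = 2054.0000 rpm, dir flips to −; running = −2054.0000
Stage 2 [50T→31T]: ω = 2054.0000×50/31 = 3312.9032 rpm, dir flips to +; running = +3312.9032
Stage 3 [31T→60T]: ω = 3312.9032×31/60 = 1711.6667 rpm, dir flips to −; running = −1711.6667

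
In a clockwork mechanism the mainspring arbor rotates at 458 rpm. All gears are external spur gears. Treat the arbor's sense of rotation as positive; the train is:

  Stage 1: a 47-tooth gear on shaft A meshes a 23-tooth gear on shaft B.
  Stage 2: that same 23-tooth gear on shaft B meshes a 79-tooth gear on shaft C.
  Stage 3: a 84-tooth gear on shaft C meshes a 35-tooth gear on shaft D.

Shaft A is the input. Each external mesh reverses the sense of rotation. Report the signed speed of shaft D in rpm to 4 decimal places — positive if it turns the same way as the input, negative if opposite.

Stage 1 [47T→23T]: ω = 458.0000×47/23 = 935.9130 rpm, dir flips to −; running = −935.9130
Stage 2 [23T→79T]: ω = 935.9130×23/79 = 272.4810 rpm, dir flips to +; running = +272.4810
Stage 3 [84T→35T]: ω = 272.4810×84/35 = 653.9544 rpm, dir flips to −; running = −653.9544

-653.9544 rpm (opposite to input, |ω| = 653.9544 rpm)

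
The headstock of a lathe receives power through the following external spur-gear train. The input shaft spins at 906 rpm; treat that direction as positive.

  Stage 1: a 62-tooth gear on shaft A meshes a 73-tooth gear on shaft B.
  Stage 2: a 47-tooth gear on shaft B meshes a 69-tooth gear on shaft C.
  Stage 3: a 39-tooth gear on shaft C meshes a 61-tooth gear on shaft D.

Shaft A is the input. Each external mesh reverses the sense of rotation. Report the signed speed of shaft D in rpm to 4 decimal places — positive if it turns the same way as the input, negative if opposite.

-335.1047 rpm (opposite to input, |ω| = 335.1047 rpm)

Stage 1 [62T→73T]: ω = 906.0000×62/73 = 769.4795 rpm, dir flips to −; running = −769.4795
Stage 2 [47T→69T]: ω = 769.4795×47/69 = 524.1382 rpm, dir flips to +; running = +524.1382
Stage 3 [39T→61T]: ω = 524.1382×39/61 = 335.1047 rpm, dir flips to −; running = −335.1047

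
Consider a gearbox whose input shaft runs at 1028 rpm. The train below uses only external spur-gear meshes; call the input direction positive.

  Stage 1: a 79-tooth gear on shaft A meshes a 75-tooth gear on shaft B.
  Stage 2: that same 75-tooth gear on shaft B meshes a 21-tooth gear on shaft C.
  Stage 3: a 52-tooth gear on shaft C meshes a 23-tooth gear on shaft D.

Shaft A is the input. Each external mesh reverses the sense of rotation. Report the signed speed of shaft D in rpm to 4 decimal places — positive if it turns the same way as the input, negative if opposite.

Stage 1 [79T→75T]: ω = 1028.0000×79/75 = 1082.8267 rpm, dir flips to −; running = −1082.8267
Stage 2 [75T→21T]: ω = 1082.8267×75/21 = 3867.2381 rpm, dir flips to +; running = +3867.2381
Stage 3 [52T→23T]: ω = 3867.2381×52/23 = 8743.3209 rpm, dir flips to −; running = −8743.3209

-8743.3209 rpm (opposite to input, |ω| = 8743.3209 rpm)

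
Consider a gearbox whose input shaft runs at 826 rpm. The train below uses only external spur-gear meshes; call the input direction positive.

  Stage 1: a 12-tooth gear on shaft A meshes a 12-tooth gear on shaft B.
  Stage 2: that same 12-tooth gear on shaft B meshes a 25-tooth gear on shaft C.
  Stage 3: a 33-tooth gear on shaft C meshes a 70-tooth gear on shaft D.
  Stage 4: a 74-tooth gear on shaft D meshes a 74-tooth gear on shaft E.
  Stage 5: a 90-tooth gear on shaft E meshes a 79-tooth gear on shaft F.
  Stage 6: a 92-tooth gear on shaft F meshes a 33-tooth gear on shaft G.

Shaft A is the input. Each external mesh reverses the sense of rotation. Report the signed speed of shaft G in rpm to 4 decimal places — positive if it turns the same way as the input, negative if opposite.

+593.6446 rpm (same as input, |ω| = 593.6446 rpm)

Stage 1 [12T→12T]: ω = 826.0000×12/12 = 826.0000 rpm, dir flips to −; running = −826.0000
Stage 2 [12T→25T]: ω = 826.0000×12/25 = 396.4800 rpm, dir flips to +; running = +396.4800
Stage 3 [33T→70T]: ω = 396.4800×33/70 = 186.9120 rpm, dir flips to −; running = −186.9120
Stage 4 [74T→74T]: ω = 186.9120×74/74 = 186.9120 rpm, dir flips to +; running = +186.9120
Stage 5 [90T→79T]: ω = 186.9120×90/79 = 212.9377 rpm, dir flips to −; running = −212.9377
Stage 6 [92T→33T]: ω = 212.9377×92/33 = 593.6446 rpm, dir flips to +; running = +593.6446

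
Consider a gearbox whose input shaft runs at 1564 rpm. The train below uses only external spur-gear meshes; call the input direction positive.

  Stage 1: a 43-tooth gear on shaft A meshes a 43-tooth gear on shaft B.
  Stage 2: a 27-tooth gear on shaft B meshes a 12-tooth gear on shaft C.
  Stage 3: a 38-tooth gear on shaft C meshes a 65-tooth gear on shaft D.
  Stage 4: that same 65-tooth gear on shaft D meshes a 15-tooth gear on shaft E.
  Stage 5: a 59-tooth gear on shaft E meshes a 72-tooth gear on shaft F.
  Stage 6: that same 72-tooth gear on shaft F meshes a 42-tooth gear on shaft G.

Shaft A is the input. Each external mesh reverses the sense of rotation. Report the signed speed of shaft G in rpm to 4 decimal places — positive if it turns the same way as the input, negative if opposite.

Stage 1 [43T→43T]: ω = 1564.0000×43/43 = 1564.0000 rpm, dir flips to −; running = −1564.0000
Stage 2 [27T→12T]: ω = 1564.0000×27/12 = 3519.0000 rpm, dir flips to +; running = +3519.0000
Stage 3 [38T→65T]: ω = 3519.0000×38/65 = 2057.2615 rpm, dir flips to −; running = −2057.2615
Stage 4 [65T→15T]: ω = 2057.2615×65/15 = 8914.8000 rpm, dir flips to +; running = +8914.8000
Stage 5 [59T→72T]: ω = 8914.8000×59/72 = 7305.1833 rpm, dir flips to −; running = −7305.1833
Stage 6 [72T→42T]: ω = 7305.1833×72/42 = 12523.1714 rpm, dir flips to +; running = +12523.1714

+12523.1714 rpm (same as input, |ω| = 12523.1714 rpm)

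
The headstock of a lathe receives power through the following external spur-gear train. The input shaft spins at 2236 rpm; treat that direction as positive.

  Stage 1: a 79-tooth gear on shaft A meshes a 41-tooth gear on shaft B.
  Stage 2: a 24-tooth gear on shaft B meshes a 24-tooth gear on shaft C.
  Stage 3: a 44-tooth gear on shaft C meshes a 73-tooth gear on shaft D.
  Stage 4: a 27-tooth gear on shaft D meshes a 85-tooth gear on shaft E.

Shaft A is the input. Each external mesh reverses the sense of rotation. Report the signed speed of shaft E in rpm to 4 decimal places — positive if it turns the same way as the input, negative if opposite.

Stage 1 [79T→41T]: ω = 2236.0000×79/41 = 4308.3902 rpm, dir flips to −; running = −4308.3902
Stage 2 [24T→24T]: ω = 4308.3902×24/24 = 4308.3902 rpm, dir flips to +; running = +4308.3902
Stage 3 [44T→73T]: ω = 4308.3902×44/73 = 2596.8380 rpm, dir flips to −; running = −2596.8380
Stage 4 [27T→85T]: ω = 2596.8380×27/85 = 824.8779 rpm, dir flips to +; running = +824.8779

+824.8779 rpm (same as input, |ω| = 824.8779 rpm)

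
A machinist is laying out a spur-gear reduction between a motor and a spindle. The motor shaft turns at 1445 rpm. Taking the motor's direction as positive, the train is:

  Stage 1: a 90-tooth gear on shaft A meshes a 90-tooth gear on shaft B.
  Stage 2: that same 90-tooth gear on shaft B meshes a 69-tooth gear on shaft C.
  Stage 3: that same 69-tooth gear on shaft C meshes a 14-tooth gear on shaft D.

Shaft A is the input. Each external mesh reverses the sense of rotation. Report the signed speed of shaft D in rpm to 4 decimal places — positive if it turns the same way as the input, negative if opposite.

Stage 1 [90T→90T]: ω = 1445.0000×90/90 = 1445.0000 rpm, dir flips to −; running = −1445.0000
Stage 2 [90T→69T]: ω = 1445.0000×90/69 = 1884.7826 rpm, dir flips to +; running = +1884.7826
Stage 3 [69T→14T]: ω = 1884.7826×69/14 = 9289.2857 rpm, dir flips to −; running = −9289.2857

-9289.2857 rpm (opposite to input, |ω| = 9289.2857 rpm)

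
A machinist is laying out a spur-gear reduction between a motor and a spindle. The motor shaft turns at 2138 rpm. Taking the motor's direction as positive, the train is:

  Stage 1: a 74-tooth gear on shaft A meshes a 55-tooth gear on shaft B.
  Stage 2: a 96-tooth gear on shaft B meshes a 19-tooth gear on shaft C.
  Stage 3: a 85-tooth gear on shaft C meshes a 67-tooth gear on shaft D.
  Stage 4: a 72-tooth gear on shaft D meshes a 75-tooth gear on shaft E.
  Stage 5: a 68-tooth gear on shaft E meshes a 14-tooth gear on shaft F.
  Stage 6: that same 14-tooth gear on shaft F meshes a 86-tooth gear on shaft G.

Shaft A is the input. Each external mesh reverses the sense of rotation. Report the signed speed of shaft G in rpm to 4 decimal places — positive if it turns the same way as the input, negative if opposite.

+13996.5236 rpm (same as input, |ω| = 13996.5236 rpm)

Stage 1 [74T→55T]: ω = 2138.0000×74/55 = 2876.5818 rpm, dir flips to −; running = −2876.5818
Stage 2 [96T→19T]: ω = 2876.5818×96/19 = 14534.3081 rpm, dir flips to +; running = +14534.3081
Stage 3 [85T→67T]: ω = 14534.3081×85/67 = 18439.0476 rpm, dir flips to −; running = −18439.0476
Stage 4 [72T→75T]: ω = 18439.0476×72/75 = 17701.4857 rpm, dir flips to +; running = +17701.4857
Stage 5 [68T→14T]: ω = 17701.4857×68/14 = 85978.6450 rpm, dir flips to −; running = −85978.6450
Stage 6 [14T→86T]: ω = 85978.6450×14/86 = 13996.5236 rpm, dir flips to +; running = +13996.5236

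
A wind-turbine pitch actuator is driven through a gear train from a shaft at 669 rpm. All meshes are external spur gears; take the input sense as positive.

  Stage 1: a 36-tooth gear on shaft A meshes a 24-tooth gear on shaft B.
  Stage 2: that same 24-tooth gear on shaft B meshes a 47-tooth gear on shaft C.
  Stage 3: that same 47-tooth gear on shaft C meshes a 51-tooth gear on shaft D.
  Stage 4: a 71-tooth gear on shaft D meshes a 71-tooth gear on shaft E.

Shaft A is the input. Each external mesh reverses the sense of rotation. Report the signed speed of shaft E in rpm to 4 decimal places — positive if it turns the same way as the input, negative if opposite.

Stage 1 [36T→24T]: ω = 669.0000×36/24 = 1003.5000 rpm, dir flips to −; running = −1003.5000
Stage 2 [24T→47T]: ω = 1003.5000×24/47 = 512.4255 rpm, dir flips to +; running = +512.4255
Stage 3 [47T→51T]: ω = 512.4255×47/51 = 472.2353 rpm, dir flips to −; running = −472.2353
Stage 4 [71T→71T]: ω = 472.2353×71/71 = 472.2353 rpm, dir flips to +; running = +472.2353

+472.2353 rpm (same as input, |ω| = 472.2353 rpm)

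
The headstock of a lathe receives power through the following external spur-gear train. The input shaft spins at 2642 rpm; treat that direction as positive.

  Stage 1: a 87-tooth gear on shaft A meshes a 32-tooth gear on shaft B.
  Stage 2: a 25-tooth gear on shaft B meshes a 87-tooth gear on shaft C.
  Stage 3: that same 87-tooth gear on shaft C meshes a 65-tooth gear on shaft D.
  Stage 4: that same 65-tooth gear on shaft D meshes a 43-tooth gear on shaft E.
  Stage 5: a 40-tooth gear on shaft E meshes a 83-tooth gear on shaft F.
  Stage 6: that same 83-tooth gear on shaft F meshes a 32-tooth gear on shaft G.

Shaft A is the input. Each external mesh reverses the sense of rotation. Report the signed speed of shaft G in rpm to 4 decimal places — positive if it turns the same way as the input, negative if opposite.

Stage 1 [87T→32T]: ω = 2642.0000×87/32 = 7182.9375 rpm, dir flips to −; running = −7182.9375
Stage 2 [25T→87T]: ω = 7182.9375×25/87 = 2064.0625 rpm, dir flips to +; running = +2064.0625
Stage 3 [87T→65T]: ω = 2064.0625×87/65 = 2762.6683 rpm, dir flips to −; running = −2762.6683
Stage 4 [65T→43T]: ω = 2762.6683×65/43 = 4176.1265 rpm, dir flips to +; running = +4176.1265
Stage 5 [40T→83T]: ω = 4176.1265×40/83 = 2012.5911 rpm, dir flips to −; running = −2012.5911
Stage 6 [83T→32T]: ω = 2012.5911×83/32 = 5220.1581 rpm, dir flips to +; running = +5220.1581

+5220.1581 rpm (same as input, |ω| = 5220.1581 rpm)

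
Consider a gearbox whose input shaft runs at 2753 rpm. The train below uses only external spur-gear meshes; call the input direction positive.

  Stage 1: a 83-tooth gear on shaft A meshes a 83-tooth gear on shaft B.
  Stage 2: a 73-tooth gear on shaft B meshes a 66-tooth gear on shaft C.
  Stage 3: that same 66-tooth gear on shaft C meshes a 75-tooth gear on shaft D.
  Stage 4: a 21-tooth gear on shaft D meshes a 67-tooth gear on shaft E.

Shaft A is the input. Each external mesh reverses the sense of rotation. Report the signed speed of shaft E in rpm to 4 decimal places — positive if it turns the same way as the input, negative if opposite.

Stage 1 [83T→83T]: ω = 2753.0000×83/83 = 2753.0000 rpm, dir flips to −; running = −2753.0000
Stage 2 [73T→66T]: ω = 2753.0000×73/66 = 3044.9848 rpm, dir flips to +; running = +3044.9848
Stage 3 [66T→75T]: ω = 3044.9848×66/75 = 2679.5867 rpm, dir flips to −; running = −2679.5867
Stage 4 [21T→67T]: ω = 2679.5867×21/67 = 839.8704 rpm, dir flips to +; running = +839.8704

+839.8704 rpm (same as input, |ω| = 839.8704 rpm)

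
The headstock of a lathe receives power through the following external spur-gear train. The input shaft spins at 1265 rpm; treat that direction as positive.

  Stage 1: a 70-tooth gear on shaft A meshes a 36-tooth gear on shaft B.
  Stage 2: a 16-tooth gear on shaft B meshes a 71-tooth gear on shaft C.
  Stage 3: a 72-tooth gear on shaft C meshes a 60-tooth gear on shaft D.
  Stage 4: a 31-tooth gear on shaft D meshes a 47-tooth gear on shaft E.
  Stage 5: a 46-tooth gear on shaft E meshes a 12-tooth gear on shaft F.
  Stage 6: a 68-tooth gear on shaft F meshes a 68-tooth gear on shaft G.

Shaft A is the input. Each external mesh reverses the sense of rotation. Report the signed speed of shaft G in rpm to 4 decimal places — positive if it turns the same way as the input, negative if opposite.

+1681.7807 rpm (same as input, |ω| = 1681.7807 rpm)

Stage 1 [70T→36T]: ω = 1265.0000×70/36 = 2459.7222 rpm, dir flips to −; running = −2459.7222
Stage 2 [16T→71T]: ω = 2459.7222×16/71 = 554.3036 rpm, dir flips to +; running = +554.3036
Stage 3 [72T→60T]: ω = 554.3036×72/60 = 665.1643 rpm, dir flips to −; running = −665.1643
Stage 4 [31T→47T]: ω = 665.1643×31/47 = 438.7254 rpm, dir flips to +; running = +438.7254
Stage 5 [46T→12T]: ω = 438.7254×46/12 = 1681.7807 rpm, dir flips to −; running = −1681.7807
Stage 6 [68T→68T]: ω = 1681.7807×68/68 = 1681.7807 rpm, dir flips to +; running = +1681.7807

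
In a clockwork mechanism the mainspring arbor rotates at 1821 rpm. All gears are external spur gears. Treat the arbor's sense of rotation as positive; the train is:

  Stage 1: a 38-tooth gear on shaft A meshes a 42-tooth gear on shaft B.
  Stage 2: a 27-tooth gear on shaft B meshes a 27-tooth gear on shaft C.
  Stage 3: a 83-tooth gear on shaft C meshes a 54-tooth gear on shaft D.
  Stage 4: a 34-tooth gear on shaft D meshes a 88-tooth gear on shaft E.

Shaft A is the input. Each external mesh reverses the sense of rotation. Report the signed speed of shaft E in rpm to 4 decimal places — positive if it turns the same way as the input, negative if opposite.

Stage 1 [38T→42T]: ω = 1821.0000×38/42 = 1647.5714 rpm, dir flips to −; running = −1647.5714
Stage 2 [27T→27T]: ω = 1647.5714×27/27 = 1647.5714 rpm, dir flips to +; running = +1647.5714
Stage 3 [83T→54T]: ω = 1647.5714×83/54 = 2532.3783 rpm, dir flips to −; running = −2532.3783
Stage 4 [34T→88T]: ω = 2532.3783×34/88 = 978.4189 rpm, dir flips to +; running = +978.4189

+978.4189 rpm (same as input, |ω| = 978.4189 rpm)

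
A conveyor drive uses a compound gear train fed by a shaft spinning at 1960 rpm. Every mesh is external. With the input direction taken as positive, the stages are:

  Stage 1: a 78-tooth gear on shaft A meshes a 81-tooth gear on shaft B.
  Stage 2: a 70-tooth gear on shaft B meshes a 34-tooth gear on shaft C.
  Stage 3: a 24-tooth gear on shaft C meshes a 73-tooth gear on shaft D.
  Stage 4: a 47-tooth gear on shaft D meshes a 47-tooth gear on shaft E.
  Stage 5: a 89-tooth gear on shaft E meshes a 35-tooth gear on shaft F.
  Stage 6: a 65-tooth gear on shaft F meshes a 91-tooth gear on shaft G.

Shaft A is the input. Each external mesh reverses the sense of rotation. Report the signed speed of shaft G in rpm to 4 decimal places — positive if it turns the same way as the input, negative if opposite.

+2320.4226 rpm (same as input, |ω| = 2320.4226 rpm)

Stage 1 [78T→81T]: ω = 1960.0000×78/81 = 1887.4074 rpm, dir flips to −; running = −1887.4074
Stage 2 [70T→34T]: ω = 1887.4074×70/34 = 3885.8388 rpm, dir flips to +; running = +3885.8388
Stage 3 [24T→73T]: ω = 3885.8388×24/73 = 1277.5360 rpm, dir flips to −; running = −1277.5360
Stage 4 [47T→47T]: ω = 1277.5360×47/47 = 1277.5360 rpm, dir flips to +; running = +1277.5360
Stage 5 [89T→35T]: ω = 1277.5360×89/35 = 3248.5916 rpm, dir flips to −; running = −3248.5916
Stage 6 [65T→91T]: ω = 3248.5916×65/91 = 2320.4226 rpm, dir flips to +; running = +2320.4226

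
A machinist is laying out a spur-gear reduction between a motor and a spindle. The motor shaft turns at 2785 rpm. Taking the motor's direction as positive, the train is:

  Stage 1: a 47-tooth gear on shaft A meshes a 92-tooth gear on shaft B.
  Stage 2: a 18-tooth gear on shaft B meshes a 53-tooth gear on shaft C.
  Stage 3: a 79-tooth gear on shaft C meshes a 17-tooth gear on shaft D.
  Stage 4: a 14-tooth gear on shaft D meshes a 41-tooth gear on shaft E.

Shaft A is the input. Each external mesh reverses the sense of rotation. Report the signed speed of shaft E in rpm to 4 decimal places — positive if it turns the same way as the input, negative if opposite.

Stage 1 [47T→92T]: ω = 2785.0000×47/92 = 1422.7717 rpm, dir flips to −; running = −1422.7717
Stage 2 [18T→53T]: ω = 1422.7717×18/53 = 483.2055 rpm, dir flips to +; running = +483.2055
Stage 3 [79T→17T]: ω = 483.2055×79/17 = 2245.4844 rpm, dir flips to −; running = −2245.4844
Stage 4 [14T→41T]: ω = 2245.4844×14/41 = 766.7508 rpm, dir flips to +; running = +766.7508

+766.7508 rpm (same as input, |ω| = 766.7508 rpm)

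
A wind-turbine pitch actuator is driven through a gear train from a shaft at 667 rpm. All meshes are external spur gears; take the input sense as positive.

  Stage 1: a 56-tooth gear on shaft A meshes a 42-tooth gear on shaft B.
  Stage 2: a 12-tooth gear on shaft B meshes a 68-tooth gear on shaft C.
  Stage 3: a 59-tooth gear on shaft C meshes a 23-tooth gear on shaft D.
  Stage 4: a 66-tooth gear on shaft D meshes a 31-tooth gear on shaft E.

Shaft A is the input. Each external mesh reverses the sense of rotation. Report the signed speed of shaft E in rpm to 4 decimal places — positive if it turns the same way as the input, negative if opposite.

Stage 1 [56T→42T]: ω = 667.0000×56/42 = 889.3333 rpm, dir flips to −; running = −889.3333
Stage 2 [12T→68T]: ω = 889.3333×12/68 = 156.9412 rpm, dir flips to +; running = +156.9412
Stage 3 [59T→23T]: ω = 156.9412×59/23 = 402.5882 rpm, dir flips to −; running = −402.5882
Stage 4 [66T→31T]: ω = 402.5882×66/31 = 857.1233 rpm, dir flips to +; running = +857.1233

+857.1233 rpm (same as input, |ω| = 857.1233 rpm)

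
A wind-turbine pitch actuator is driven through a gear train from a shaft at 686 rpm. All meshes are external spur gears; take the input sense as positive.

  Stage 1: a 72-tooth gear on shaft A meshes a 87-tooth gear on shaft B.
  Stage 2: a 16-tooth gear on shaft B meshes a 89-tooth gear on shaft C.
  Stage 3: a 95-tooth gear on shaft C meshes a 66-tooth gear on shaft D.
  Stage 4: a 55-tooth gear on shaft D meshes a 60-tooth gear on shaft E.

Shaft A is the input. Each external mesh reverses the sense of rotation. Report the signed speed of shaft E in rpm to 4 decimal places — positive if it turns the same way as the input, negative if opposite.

+134.6662 rpm (same as input, |ω| = 134.6662 rpm)

Stage 1 [72T→87T]: ω = 686.0000×72/87 = 567.7241 rpm, dir flips to −; running = −567.7241
Stage 2 [16T→89T]: ω = 567.7241×16/89 = 102.0628 rpm, dir flips to +; running = +102.0628
Stage 3 [95T→66T]: ω = 102.0628×95/66 = 146.9085 rpm, dir flips to −; running = −146.9085
Stage 4 [55T→60T]: ω = 146.9085×55/60 = 134.6662 rpm, dir flips to +; running = +134.6662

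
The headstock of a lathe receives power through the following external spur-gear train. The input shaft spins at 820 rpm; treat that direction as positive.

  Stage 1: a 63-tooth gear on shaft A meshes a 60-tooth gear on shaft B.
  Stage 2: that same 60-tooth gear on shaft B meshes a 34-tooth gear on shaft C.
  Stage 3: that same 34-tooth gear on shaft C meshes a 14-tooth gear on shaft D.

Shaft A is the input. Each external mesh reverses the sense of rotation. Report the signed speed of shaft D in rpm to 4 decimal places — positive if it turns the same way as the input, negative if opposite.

-3690.0000 rpm (opposite to input, |ω| = 3690.0000 rpm)

Stage 1 [63T→60T]: ω = 820.0000×63/60 = 861.0000 rpm, dir flips to −; running = −861.0000
Stage 2 [60T→34T]: ω = 861.0000×60/34 = 1519.4118 rpm, dir flips to +; running = +1519.4118
Stage 3 [34T→14T]: ω = 1519.4118×34/14 = 3690.0000 rpm, dir flips to −; running = −3690.0000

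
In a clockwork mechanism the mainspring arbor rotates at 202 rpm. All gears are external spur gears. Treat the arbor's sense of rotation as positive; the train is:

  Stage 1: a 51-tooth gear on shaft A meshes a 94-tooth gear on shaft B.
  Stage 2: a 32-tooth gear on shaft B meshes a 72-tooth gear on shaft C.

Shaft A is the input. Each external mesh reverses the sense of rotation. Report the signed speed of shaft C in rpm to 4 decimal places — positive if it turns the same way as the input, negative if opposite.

Stage 1 [51T→94T]: ω = 202.0000×51/94 = 109.5957 rpm, dir flips to −; running = −109.5957
Stage 2 [32T→72T]: ω = 109.5957×32/72 = 48.7092 rpm, dir flips to +; running = +48.7092

+48.7092 rpm (same as input, |ω| = 48.7092 rpm)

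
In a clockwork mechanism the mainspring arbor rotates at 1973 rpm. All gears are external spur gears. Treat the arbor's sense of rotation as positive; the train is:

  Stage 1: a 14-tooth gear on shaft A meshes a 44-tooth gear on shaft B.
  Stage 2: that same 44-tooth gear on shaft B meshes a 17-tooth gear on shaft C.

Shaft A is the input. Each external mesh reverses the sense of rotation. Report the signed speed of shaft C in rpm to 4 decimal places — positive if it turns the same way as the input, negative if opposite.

+1624.8235 rpm (same as input, |ω| = 1624.8235 rpm)

Stage 1 [14T→44T]: ω = 1973.0000×14/44 = 627.7727 rpm, dir flips to −; running = −627.7727
Stage 2 [44T→17T]: ω = 627.7727×44/17 = 1624.8235 rpm, dir flips to +; running = +1624.8235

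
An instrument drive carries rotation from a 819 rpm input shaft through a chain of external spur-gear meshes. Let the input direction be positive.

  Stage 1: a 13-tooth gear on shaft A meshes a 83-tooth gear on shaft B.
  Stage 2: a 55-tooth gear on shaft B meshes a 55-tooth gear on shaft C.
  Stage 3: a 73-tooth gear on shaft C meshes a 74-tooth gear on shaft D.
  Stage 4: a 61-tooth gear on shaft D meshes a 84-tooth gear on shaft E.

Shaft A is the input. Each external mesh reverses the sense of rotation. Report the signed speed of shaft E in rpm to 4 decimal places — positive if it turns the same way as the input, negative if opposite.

+91.8948 rpm (same as input, |ω| = 91.8948 rpm)

Stage 1 [13T→83T]: ω = 819.0000×13/83 = 128.2771 rpm, dir flips to −; running = −128.2771
Stage 2 [55T→55T]: ω = 128.2771×55/55 = 128.2771 rpm, dir flips to +; running = +128.2771
Stage 3 [73T→74T]: ω = 128.2771×73/74 = 126.5436 rpm, dir flips to −; running = −126.5436
Stage 4 [61T→84T]: ω = 126.5436×61/84 = 91.8948 rpm, dir flips to +; running = +91.8948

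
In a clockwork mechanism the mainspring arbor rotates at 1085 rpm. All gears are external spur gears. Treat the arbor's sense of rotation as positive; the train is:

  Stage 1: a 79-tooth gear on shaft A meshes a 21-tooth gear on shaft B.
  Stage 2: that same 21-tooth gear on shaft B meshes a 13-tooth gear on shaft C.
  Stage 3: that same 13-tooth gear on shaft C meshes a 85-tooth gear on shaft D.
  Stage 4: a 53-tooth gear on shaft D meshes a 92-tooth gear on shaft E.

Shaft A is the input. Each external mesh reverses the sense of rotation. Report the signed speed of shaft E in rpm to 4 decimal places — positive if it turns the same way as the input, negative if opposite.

Stage 1 [79T→21T]: ω = 1085.0000×79/21 = 4081.6667 rpm, dir flips to −; running = −4081.6667
Stage 2 [21T→13T]: ω = 4081.6667×21/13 = 6593.4615 rpm, dir flips to +; running = +6593.4615
Stage 3 [13T→85T]: ω = 6593.4615×13/85 = 1008.4118 rpm, dir flips to −; running = −1008.4118
Stage 4 [53T→92T]: ω = 1008.4118×53/92 = 580.9329 rpm, dir flips to +; running = +580.9329

+580.9329 rpm (same as input, |ω| = 580.9329 rpm)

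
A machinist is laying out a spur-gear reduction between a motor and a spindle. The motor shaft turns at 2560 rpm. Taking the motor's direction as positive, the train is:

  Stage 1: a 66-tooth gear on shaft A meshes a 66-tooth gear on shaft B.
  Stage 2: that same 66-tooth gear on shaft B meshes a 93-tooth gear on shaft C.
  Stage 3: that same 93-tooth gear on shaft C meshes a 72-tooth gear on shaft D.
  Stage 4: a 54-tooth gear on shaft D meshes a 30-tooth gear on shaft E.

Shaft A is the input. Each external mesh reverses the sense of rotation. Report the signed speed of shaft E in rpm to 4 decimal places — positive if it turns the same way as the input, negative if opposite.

+4224.0000 rpm (same as input, |ω| = 4224.0000 rpm)

Stage 1 [66T→66T]: ω = 2560.0000×66/66 = 2560.0000 rpm, dir flips to −; running = −2560.0000
Stage 2 [66T→93T]: ω = 2560.0000×66/93 = 1816.7742 rpm, dir flips to +; running = +1816.7742
Stage 3 [93T→72T]: ω = 1816.7742×93/72 = 2346.6667 rpm, dir flips to −; running = −2346.6667
Stage 4 [54T→30T]: ω = 2346.6667×54/30 = 4224.0000 rpm, dir flips to +; running = +4224.0000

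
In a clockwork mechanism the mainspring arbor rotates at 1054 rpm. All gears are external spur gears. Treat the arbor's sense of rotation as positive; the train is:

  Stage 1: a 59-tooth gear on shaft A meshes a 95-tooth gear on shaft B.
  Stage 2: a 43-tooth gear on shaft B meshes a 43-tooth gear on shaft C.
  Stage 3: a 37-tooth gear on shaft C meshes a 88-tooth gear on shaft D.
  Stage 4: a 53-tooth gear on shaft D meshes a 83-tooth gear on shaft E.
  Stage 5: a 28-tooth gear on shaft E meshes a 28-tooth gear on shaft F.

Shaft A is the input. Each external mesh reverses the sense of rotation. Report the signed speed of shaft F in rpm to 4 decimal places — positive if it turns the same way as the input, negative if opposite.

Stage 1 [59T→95T]: ω = 1054.0000×59/95 = 654.5895 rpm, dir flips to −; running = −654.5895
Stage 2 [43T→43T]: ω = 654.5895×43/43 = 654.5895 rpm, dir flips to +; running = +654.5895
Stage 3 [37T→88T]: ω = 654.5895×37/88 = 275.2251 rpm, dir flips to −; running = −275.2251
Stage 4 [53T→83T]: ω = 275.2251×53/83 = 175.7462 rpm, dir flips to +; running = +175.7462
Stage 5 [28T→28T]: ω = 175.7462×28/28 = 175.7462 rpm, dir flips to −; running = −175.7462

-175.7462 rpm (opposite to input, |ω| = 175.7462 rpm)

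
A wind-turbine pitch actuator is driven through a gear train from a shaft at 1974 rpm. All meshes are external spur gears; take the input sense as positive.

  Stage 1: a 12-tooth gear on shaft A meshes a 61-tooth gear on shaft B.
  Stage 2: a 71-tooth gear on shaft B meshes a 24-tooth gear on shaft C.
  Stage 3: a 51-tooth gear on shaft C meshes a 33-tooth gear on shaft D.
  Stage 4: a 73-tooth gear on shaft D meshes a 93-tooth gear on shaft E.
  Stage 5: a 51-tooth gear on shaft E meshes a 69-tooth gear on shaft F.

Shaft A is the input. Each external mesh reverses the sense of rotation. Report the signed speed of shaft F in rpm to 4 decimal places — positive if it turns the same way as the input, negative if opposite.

Stage 1 [12T→61T]: ω = 1974.0000×12/61 = 388.3279 rpm, dir flips to −; running = −388.3279
Stage 2 [71T→24T]: ω = 388.3279×71/24 = 1148.8033 rpm, dir flips to +; running = +1148.8033
Stage 3 [51T→33T]: ω = 1148.8033×51/33 = 1775.4232 rpm, dir flips to −; running = −1775.4232
Stage 4 [73T→93T]: ω = 1775.4232×73/93 = 1393.6118 rpm, dir flips to +; running = +1393.6118
Stage 5 [51T→69T]: ω = 1393.6118×51/69 = 1030.0609 rpm, dir flips to −; running = −1030.0609

-1030.0609 rpm (opposite to input, |ω| = 1030.0609 rpm)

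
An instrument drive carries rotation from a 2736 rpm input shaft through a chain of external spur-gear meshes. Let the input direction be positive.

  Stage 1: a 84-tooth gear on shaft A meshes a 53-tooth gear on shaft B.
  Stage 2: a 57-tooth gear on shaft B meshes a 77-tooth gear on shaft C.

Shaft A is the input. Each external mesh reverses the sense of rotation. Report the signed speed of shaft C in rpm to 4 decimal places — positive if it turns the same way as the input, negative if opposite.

+3209.9897 rpm (same as input, |ω| = 3209.9897 rpm)

Stage 1 [84T→53T]: ω = 2736.0000×84/53 = 4336.3019 rpm, dir flips to −; running = −4336.3019
Stage 2 [57T→77T]: ω = 4336.3019×57/77 = 3209.9897 rpm, dir flips to +; running = +3209.9897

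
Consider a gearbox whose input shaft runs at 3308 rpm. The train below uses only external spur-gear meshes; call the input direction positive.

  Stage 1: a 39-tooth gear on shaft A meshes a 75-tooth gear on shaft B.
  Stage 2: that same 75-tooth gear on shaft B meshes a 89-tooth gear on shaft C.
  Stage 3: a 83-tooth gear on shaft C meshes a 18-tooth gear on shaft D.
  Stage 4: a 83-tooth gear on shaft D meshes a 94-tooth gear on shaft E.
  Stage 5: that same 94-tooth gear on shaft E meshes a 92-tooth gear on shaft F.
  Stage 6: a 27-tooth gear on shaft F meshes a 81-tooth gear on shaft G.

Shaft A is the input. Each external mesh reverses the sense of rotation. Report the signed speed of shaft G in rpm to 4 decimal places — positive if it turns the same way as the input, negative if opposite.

+2010.0863 rpm (same as input, |ω| = 2010.0863 rpm)

Stage 1 [39T→75T]: ω = 3308.0000×39/75 = 1720.1600 rpm, dir flips to −; running = −1720.1600
Stage 2 [75T→89T]: ω = 1720.1600×75/89 = 1449.5730 rpm, dir flips to +; running = +1449.5730
Stage 3 [83T→18T]: ω = 1449.5730×83/18 = 6684.1423 rpm, dir flips to −; running = −6684.1423
Stage 4 [83T→94T]: ω = 6684.1423×83/94 = 5901.9555 rpm, dir flips to +; running = +5901.9555
Stage 5 [94T→92T]: ω = 5901.9555×94/92 = 6030.2588 rpm, dir flips to −; running = −6030.2588
Stage 6 [27T→81T]: ω = 6030.2588×27/81 = 2010.0863 rpm, dir flips to +; running = +2010.0863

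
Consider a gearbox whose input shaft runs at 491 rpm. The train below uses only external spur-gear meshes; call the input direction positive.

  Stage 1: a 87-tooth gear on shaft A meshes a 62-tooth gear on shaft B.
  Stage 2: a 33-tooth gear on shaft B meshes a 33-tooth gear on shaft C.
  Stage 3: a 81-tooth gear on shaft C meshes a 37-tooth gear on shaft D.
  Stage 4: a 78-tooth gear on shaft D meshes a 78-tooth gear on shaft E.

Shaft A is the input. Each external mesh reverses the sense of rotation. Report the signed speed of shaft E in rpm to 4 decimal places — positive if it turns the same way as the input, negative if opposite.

+1508.3160 rpm (same as input, |ω| = 1508.3160 rpm)

Stage 1 [87T→62T]: ω = 491.0000×87/62 = 688.9839 rpm, dir flips to −; running = −688.9839
Stage 2 [33T→33T]: ω = 688.9839×33/33 = 688.9839 rpm, dir flips to +; running = +688.9839
Stage 3 [81T→37T]: ω = 688.9839×81/37 = 1508.3160 rpm, dir flips to −; running = −1508.3160
Stage 4 [78T→78T]: ω = 1508.3160×78/78 = 1508.3160 rpm, dir flips to +; running = +1508.3160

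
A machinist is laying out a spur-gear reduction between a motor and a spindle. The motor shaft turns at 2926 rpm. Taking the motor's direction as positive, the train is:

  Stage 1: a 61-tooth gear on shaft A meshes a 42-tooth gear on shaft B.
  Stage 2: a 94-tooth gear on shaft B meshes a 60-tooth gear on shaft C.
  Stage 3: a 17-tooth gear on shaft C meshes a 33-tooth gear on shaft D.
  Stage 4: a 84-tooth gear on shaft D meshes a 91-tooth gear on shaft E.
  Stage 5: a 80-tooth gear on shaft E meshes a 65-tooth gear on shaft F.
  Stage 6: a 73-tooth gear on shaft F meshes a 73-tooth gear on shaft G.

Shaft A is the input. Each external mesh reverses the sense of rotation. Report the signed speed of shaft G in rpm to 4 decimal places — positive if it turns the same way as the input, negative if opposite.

Stage 1 [61T→42T]: ω = 2926.0000×61/42 = 4249.6667 rpm, dir flips to −; running = −4249.6667
Stage 2 [94T→60T]: ω = 4249.6667×94/60 = 6657.8111 rpm, dir flips to +; running = +6657.8111
Stage 3 [17T→33T]: ω = 6657.8111×17/33 = 3429.7815 rpm, dir flips to −; running = −3429.7815
Stage 4 [84T→91T]: ω = 3429.7815×84/91 = 3165.9521 rpm, dir flips to +; running = +3165.9521
Stage 5 [80T→65T]: ω = 3165.9521×80/65 = 3896.5565 rpm, dir flips to −; running = −3896.5565
Stage 6 [73T→73T]: ω = 3896.5565×73/73 = 3896.5565 rpm, dir flips to +; running = +3896.5565

+3896.5565 rpm (same as input, |ω| = 3896.5565 rpm)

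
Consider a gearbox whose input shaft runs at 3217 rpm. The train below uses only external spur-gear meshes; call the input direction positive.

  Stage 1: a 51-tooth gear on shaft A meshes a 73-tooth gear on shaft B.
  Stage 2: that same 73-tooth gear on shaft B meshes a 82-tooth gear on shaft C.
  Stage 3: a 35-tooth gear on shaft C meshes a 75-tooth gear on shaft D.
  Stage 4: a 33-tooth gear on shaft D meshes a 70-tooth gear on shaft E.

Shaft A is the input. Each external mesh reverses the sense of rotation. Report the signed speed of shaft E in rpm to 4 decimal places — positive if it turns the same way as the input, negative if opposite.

+440.1798 rpm (same as input, |ω| = 440.1798 rpm)

Stage 1 [51T→73T]: ω = 3217.0000×51/73 = 2247.4932 rpm, dir flips to −; running = −2247.4932
Stage 2 [73T→82T]: ω = 2247.4932×73/82 = 2000.8171 rpm, dir flips to +; running = +2000.8171
Stage 3 [35T→75T]: ω = 2000.8171×35/75 = 933.7146 rpm, dir flips to −; running = −933.7146
Stage 4 [33T→70T]: ω = 933.7146×33/70 = 440.1798 rpm, dir flips to +; running = +440.1798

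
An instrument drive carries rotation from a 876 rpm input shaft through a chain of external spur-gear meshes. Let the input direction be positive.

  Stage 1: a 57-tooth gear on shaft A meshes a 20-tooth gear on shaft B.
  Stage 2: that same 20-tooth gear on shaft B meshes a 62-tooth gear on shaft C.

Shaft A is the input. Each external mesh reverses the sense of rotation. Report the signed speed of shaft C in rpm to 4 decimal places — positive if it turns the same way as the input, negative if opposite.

+805.3548 rpm (same as input, |ω| = 805.3548 rpm)

Stage 1 [57T→20T]: ω = 876.0000×57/20 = 2496.6000 rpm, dir flips to −; running = −2496.6000
Stage 2 [20T→62T]: ω = 2496.6000×20/62 = 805.3548 rpm, dir flips to +; running = +805.3548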